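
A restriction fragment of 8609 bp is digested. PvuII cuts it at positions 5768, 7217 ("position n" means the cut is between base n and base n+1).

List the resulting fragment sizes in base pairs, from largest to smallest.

Linear molecule, 2 cuts → 3 fragments:
  5768 − 0 = 5768 bp
  7217 − 5768 = 1449 bp
  8609 − 7217 = 1392 bp
Sorted largest to smallest: 5768, 1449, 1392 bp.

5768, 1449, 1392 bp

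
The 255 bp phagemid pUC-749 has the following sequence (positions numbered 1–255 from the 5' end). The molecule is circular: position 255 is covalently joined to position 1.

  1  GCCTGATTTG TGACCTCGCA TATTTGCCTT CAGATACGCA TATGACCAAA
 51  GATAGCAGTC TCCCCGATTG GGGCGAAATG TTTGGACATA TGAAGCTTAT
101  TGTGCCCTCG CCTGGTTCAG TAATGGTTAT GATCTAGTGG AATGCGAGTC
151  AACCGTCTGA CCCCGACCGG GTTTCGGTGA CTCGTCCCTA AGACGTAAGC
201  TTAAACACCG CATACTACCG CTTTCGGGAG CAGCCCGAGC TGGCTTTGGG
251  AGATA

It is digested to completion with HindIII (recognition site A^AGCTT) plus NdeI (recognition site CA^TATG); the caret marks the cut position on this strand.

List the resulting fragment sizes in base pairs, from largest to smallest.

104, 98, 48, 5 bp

HindIII sites (AAGCTT) start at positions 93, 197.
HindIII cuts after the first base of each site, so after positions 93, 197.
NdeI sites (CATATG) start at positions 39, 87.
NdeI cuts after base 2 of each site, so after positions 40, 88.
Combined cut positions: 40, 88, 93, 197.
Circular molecule, 4 cuts → 4 fragments:
  41–88 → 48 bp
  89–93 → 5 bp
  94–197 → 104 bp
  198–255 then 1–40 → 58 + 40 = 98 bp
Sorted largest to smallest: 104, 98, 48, 5 bp.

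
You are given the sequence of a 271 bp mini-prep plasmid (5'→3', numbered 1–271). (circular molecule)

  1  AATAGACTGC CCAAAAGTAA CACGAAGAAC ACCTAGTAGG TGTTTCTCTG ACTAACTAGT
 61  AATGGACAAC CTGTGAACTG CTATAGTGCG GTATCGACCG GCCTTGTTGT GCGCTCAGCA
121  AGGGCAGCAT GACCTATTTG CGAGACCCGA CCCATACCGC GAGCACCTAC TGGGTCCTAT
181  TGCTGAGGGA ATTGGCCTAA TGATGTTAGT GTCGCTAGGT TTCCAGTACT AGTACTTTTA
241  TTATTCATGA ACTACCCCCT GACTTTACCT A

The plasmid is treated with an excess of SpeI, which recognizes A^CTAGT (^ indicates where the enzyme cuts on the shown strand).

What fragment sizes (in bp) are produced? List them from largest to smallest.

173, 98 bp

SpeI sites (ACTAGT) start at positions 55, 228.
SpeI cuts after the first base of each site, so after positions 55, 228.
Circular molecule, 2 cuts → 2 fragments:
  56–228 → 173 bp
  229–271 then 1–55 → 43 + 55 = 98 bp
Sorted largest to smallest: 173, 98 bp.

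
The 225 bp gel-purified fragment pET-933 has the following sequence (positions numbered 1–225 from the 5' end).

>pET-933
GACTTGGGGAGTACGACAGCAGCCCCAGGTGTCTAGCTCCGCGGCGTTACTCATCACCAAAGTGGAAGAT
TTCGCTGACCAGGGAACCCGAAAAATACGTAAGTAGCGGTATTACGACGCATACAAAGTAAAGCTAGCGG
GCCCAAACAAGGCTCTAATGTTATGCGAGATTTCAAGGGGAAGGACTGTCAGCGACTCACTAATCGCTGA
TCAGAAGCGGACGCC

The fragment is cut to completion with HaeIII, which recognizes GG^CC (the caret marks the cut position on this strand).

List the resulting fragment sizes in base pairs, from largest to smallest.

The HaeIII site (GGCC) starts at position 140.
HaeIII cuts after base 2 of each site, so after position 141.
Linear molecule, 1 cut → 2 fragments:
  1–141 → 141 bp
  142–225 → 84 bp
Sorted largest to smallest: 141, 84 bp.

141, 84 bp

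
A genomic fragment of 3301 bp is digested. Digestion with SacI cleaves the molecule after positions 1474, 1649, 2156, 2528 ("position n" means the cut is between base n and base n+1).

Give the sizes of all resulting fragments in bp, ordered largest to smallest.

1474, 773, 507, 372, 175 bp

Linear molecule, 4 cuts → 5 fragments:
  1474 − 0 = 1474 bp
  1649 − 1474 = 175 bp
  2156 − 1649 = 507 bp
  2528 − 2156 = 372 bp
  3301 − 2528 = 773 bp
Sorted largest to smallest: 1474, 773, 507, 372, 175 bp.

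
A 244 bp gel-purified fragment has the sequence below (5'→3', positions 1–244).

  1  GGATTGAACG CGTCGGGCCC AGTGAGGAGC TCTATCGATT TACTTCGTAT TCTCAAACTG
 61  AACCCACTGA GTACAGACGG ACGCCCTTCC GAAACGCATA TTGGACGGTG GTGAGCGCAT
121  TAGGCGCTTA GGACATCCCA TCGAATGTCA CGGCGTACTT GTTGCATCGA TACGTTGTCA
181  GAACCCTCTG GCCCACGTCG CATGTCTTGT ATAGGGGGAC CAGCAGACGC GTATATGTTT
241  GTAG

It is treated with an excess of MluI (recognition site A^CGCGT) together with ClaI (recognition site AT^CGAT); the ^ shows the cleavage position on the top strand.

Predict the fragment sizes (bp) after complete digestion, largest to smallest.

132, 60, 27, 17, 8 bp

MluI sites (ACGCGT) start at positions 8, 227.
MluI cuts after the first base of each site, so after positions 8, 227.
ClaI sites (ATCGAT) start at positions 34, 166.
ClaI cuts after base 2 of each site, so after positions 35, 167.
Combined cut positions: 8, 35, 167, 227.
Linear molecule, 4 cuts → 5 fragments:
  1–8 → 8 bp
  9–35 → 27 bp
  36–167 → 132 bp
  168–227 → 60 bp
  228–244 → 17 bp
Sorted largest to smallest: 132, 60, 27, 17, 8 bp.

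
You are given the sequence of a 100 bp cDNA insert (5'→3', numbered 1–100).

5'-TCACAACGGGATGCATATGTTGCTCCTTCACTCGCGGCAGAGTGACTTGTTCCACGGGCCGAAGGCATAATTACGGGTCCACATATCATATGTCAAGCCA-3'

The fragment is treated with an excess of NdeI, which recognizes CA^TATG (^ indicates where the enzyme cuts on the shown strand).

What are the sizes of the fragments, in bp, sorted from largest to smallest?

73, 15, 12 bp

NdeI sites (CATATG) start at positions 14, 87.
NdeI cuts after base 2 of each site, so after positions 15, 88.
Linear molecule, 2 cuts → 3 fragments:
  1–15 → 15 bp
  16–88 → 73 bp
  89–100 → 12 bp
Sorted largest to smallest: 73, 15, 12 bp.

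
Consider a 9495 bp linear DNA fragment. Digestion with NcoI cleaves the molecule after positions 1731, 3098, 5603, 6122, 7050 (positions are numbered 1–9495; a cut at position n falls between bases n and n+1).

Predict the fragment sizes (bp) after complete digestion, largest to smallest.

2505, 2445, 1731, 1367, 928, 519 bp

Linear molecule, 5 cuts → 6 fragments:
  1731 − 0 = 1731 bp
  3098 − 1731 = 1367 bp
  5603 − 3098 = 2505 bp
  6122 − 5603 = 519 bp
  7050 − 6122 = 928 bp
  9495 − 7050 = 2445 bp
Sorted largest to smallest: 2505, 2445, 1731, 1367, 928, 519 bp.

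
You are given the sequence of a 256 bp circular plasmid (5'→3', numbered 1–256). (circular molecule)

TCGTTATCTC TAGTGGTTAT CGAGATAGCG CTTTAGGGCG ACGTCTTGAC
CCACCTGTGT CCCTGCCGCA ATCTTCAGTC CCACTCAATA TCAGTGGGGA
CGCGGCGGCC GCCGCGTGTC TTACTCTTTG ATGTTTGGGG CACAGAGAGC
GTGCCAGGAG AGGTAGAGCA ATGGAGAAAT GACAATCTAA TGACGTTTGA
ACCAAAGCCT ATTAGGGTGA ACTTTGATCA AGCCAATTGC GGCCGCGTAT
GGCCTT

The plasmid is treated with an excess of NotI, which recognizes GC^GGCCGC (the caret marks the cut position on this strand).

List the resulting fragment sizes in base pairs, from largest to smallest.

134, 122 bp

NotI sites (GCGGCCGC) start at positions 105, 239.
NotI cuts after base 2 of each site, so after positions 106, 240.
Circular molecule, 2 cuts → 2 fragments:
  107–240 → 134 bp
  241–256 then 1–106 → 16 + 106 = 122 bp
Sorted largest to smallest: 134, 122 bp.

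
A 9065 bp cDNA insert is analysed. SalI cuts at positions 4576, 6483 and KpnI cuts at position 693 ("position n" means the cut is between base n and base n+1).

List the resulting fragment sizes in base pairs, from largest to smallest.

Combined cut positions (sorted): 693, 4576, 6483.
Linear molecule, 3 cuts → 4 fragments:
  693 − 0 = 693 bp
  4576 − 693 = 3883 bp
  6483 − 4576 = 1907 bp
  9065 − 6483 = 2582 bp
Sorted largest to smallest: 3883, 2582, 1907, 693 bp.

3883, 2582, 1907, 693 bp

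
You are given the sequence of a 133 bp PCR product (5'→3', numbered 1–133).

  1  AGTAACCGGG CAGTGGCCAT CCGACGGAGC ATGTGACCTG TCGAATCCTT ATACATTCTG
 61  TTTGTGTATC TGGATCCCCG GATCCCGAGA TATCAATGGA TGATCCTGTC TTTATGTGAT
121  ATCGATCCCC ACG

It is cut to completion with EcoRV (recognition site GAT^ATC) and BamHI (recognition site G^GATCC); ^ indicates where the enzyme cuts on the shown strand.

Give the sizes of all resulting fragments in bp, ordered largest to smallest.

72, 29, 13, 11, 8 bp

EcoRV sites (GATATC) start at positions 89, 118.
EcoRV cuts after base 3 of each site, so after positions 91, 120.
BamHI sites (GGATCC) start at positions 72, 80.
BamHI cuts after the first base of each site, so after positions 72, 80.
Combined cut positions: 72, 80, 91, 120.
Linear molecule, 4 cuts → 5 fragments:
  1–72 → 72 bp
  73–80 → 8 bp
  81–91 → 11 bp
  92–120 → 29 bp
  121–133 → 13 bp
Sorted largest to smallest: 72, 29, 13, 11, 8 bp.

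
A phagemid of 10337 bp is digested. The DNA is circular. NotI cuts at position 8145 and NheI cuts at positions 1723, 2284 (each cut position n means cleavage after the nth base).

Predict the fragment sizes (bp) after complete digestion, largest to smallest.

5861, 3915, 561 bp

Combined cut positions (sorted): 1723, 2284, 8145.
Circular molecule, 3 cuts → 3 fragments:
  2284 − 1723 = 561 bp
  8145 − 2284 = 5861 bp
  wrap: 10337 − 8145 + 1723 = 3915 bp
Sorted largest to smallest: 5861, 3915, 561 bp.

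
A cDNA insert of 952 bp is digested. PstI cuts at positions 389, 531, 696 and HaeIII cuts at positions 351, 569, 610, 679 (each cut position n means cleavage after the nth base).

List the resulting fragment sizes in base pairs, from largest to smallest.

Combined cut positions (sorted): 351, 389, 531, 569, 610, 679, 696.
Linear molecule, 7 cuts → 8 fragments:
  351 − 0 = 351 bp
  389 − 351 = 38 bp
  531 − 389 = 142 bp
  569 − 531 = 38 bp
  610 − 569 = 41 bp
  679 − 610 = 69 bp
  696 − 679 = 17 bp
  952 − 696 = 256 bp
Sorted largest to smallest: 351, 256, 142, 69, 41, 38, 38, 17 bp.

351, 256, 142, 69, 41, 38, 38, 17 bp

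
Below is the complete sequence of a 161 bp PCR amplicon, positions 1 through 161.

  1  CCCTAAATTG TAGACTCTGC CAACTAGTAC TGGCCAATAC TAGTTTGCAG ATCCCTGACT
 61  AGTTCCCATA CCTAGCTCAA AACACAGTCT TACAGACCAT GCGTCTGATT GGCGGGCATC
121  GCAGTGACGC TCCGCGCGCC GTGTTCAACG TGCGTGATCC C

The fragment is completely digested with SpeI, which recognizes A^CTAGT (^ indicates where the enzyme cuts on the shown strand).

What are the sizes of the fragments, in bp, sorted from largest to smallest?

SpeI sites (ACTAGT) start at positions 23, 39, 58.
SpeI cuts after the first base of each site, so after positions 23, 39, 58.
Linear molecule, 3 cuts → 4 fragments:
  1–23 → 23 bp
  24–39 → 16 bp
  40–58 → 19 bp
  59–161 → 103 bp
Sorted largest to smallest: 103, 23, 19, 16 bp.

103, 23, 19, 16 bp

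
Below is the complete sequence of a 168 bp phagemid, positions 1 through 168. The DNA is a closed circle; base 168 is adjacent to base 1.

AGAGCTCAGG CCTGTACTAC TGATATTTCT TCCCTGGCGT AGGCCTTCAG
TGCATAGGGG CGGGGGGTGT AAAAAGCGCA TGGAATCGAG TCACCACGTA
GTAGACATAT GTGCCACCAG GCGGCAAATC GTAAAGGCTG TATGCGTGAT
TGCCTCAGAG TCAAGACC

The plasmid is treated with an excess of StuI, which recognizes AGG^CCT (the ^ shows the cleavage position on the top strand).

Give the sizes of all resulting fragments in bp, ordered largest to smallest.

StuI sites (AGGCCT) start at positions 8, 41.
StuI cuts after base 3 of each site, so after positions 10, 43.
Circular molecule, 2 cuts → 2 fragments:
  11–43 → 33 bp
  44–168 then 1–10 → 125 + 10 = 135 bp
Sorted largest to smallest: 135, 33 bp.

135, 33 bp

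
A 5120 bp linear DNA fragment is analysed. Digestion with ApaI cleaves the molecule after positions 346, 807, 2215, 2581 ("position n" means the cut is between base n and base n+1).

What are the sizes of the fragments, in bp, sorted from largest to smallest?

2539, 1408, 461, 366, 346 bp

Linear molecule, 4 cuts → 5 fragments:
  346 − 0 = 346 bp
  807 − 346 = 461 bp
  2215 − 807 = 1408 bp
  2581 − 2215 = 366 bp
  5120 − 2581 = 2539 bp
Sorted largest to smallest: 2539, 1408, 461, 366, 346 bp.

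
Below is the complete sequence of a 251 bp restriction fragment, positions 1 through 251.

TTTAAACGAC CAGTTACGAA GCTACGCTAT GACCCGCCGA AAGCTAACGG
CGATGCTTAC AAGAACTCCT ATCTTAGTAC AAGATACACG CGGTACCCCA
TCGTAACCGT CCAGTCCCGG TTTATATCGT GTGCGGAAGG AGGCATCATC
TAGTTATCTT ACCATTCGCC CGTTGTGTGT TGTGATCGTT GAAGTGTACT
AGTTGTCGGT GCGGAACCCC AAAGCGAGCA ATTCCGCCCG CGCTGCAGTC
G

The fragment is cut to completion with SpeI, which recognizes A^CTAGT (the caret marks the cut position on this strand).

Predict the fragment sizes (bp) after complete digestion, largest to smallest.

198, 53 bp

The SpeI site (ACTAGT) starts at position 198.
SpeI cuts after the first base of each site, so after position 198.
Linear molecule, 1 cut → 2 fragments:
  1–198 → 198 bp
  199–251 → 53 bp
Sorted largest to smallest: 198, 53 bp.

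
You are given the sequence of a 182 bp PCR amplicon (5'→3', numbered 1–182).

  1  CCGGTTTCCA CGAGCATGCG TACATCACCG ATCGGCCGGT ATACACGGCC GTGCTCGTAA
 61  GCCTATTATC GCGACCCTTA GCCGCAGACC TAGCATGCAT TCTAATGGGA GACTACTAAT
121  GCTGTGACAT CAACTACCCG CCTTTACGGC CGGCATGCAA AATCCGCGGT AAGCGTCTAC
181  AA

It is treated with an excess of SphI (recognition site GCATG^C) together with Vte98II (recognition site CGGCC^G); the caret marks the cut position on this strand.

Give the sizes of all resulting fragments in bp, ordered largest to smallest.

SphI sites (GCATGC) start at positions 14, 93, 153.
SphI cuts after base 5 of each site (before the last base), so after positions 18, 97, 157.
Vte98II sites (CGGCCG) start at positions 33, 46, 147.
Vte98II cuts after base 5 of each site (before the last base), so after positions 37, 50, 151.
Combined cut positions: 18, 37, 50, 97, 151, 157.
Linear molecule, 6 cuts → 7 fragments:
  1–18 → 18 bp
  19–37 → 19 bp
  38–50 → 13 bp
  51–97 → 47 bp
  98–151 → 54 bp
  152–157 → 6 bp
  158–182 → 25 bp
Sorted largest to smallest: 54, 47, 25, 19, 18, 13, 6 bp.

54, 47, 25, 19, 18, 13, 6 bp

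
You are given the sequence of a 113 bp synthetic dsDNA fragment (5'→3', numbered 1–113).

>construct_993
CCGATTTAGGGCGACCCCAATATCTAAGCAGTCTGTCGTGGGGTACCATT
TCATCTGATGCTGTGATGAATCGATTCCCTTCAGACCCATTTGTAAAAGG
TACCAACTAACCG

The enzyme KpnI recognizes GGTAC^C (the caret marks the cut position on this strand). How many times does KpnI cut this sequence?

GGTACC occurs starting at positions 42, 99.
KpnI cuts at 2 sites.

2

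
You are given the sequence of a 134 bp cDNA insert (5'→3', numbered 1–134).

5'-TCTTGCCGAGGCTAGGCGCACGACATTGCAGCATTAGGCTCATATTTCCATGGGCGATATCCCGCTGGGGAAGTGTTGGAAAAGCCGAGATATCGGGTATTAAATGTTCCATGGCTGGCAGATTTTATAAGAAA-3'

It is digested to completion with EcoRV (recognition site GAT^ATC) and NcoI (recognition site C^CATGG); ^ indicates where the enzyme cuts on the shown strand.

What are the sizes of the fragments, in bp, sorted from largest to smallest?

48, 33, 25, 18, 10 bp

EcoRV sites (GATATC) start at positions 56, 89.
EcoRV cuts after base 3 of each site, so after positions 58, 91.
NcoI sites (CCATGG) start at positions 48, 109.
NcoI cuts after the first base of each site, so after positions 48, 109.
Combined cut positions: 48, 58, 91, 109.
Linear molecule, 4 cuts → 5 fragments:
  1–48 → 48 bp
  49–58 → 10 bp
  59–91 → 33 bp
  92–109 → 18 bp
  110–134 → 25 bp
Sorted largest to smallest: 48, 33, 25, 18, 10 bp.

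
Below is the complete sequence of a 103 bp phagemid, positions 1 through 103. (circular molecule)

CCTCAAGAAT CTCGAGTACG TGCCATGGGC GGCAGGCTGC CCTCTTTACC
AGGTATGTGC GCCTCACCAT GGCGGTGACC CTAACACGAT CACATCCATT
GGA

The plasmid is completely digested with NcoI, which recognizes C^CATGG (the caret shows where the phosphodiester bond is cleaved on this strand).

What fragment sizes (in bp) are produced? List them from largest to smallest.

NcoI sites (CCATGG) start at positions 23, 67.
NcoI cuts after the first base of each site, so after positions 23, 67.
Circular molecule, 2 cuts → 2 fragments:
  24–67 → 44 bp
  68–103 then 1–23 → 36 + 23 = 59 bp
Sorted largest to smallest: 59, 44 bp.

59, 44 bp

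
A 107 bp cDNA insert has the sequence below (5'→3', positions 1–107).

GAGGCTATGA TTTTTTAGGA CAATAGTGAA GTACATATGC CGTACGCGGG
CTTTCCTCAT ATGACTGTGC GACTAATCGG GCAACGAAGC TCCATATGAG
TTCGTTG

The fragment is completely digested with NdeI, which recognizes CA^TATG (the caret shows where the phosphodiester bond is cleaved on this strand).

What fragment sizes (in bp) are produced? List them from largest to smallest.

NdeI sites (CATATG) start at positions 34, 58, 93.
NdeI cuts after base 2 of each site, so after positions 35, 59, 94.
Linear molecule, 3 cuts → 4 fragments:
  1–35 → 35 bp
  36–59 → 24 bp
  60–94 → 35 bp
  95–107 → 13 bp
Sorted largest to smallest: 35, 35, 24, 13 bp.

35, 35, 24, 13 bp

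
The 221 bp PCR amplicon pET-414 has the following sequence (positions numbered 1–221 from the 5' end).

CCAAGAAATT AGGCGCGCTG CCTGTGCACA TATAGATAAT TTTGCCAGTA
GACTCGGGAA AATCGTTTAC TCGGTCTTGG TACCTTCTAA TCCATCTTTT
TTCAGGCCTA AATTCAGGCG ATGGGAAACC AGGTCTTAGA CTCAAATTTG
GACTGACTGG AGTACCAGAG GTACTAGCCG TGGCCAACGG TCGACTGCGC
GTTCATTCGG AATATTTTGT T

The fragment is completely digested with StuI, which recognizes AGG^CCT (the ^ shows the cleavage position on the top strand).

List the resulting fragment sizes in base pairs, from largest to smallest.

115, 106 bp

The StuI site (AGGCCT) starts at position 104.
StuI cuts after base 3 of each site, so after position 106.
Linear molecule, 1 cut → 2 fragments:
  1–106 → 106 bp
  107–221 → 115 bp
Sorted largest to smallest: 115, 106 bp.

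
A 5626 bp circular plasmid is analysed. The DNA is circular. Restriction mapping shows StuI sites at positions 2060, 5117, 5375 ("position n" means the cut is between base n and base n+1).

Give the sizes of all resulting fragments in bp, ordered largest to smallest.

Circular molecule, 3 cuts → 3 fragments:
  5117 − 2060 = 3057 bp
  5375 − 5117 = 258 bp
  wrap: 5626 − 5375 + 2060 = 2311 bp
Sorted largest to smallest: 3057, 2311, 258 bp.

3057, 2311, 258 bp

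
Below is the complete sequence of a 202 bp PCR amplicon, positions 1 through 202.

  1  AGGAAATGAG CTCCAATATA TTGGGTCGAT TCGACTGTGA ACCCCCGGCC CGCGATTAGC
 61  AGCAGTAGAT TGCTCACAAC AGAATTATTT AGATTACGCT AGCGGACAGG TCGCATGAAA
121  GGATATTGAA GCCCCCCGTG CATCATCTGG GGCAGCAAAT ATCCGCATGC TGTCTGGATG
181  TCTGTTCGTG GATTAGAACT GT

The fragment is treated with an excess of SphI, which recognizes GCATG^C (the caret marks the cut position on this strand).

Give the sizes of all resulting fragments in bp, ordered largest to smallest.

169, 33 bp

The SphI site (GCATGC) starts at position 165.
SphI cuts after base 5 of each site (before the last base), so after position 169.
Linear molecule, 1 cut → 2 fragments:
  1–169 → 169 bp
  170–202 → 33 bp
Sorted largest to smallest: 169, 33 bp.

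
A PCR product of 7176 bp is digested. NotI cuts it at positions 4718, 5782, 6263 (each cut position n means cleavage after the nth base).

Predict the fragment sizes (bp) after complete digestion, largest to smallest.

Linear molecule, 3 cuts → 4 fragments:
  4718 − 0 = 4718 bp
  5782 − 4718 = 1064 bp
  6263 − 5782 = 481 bp
  7176 − 6263 = 913 bp
Sorted largest to smallest: 4718, 1064, 913, 481 bp.

4718, 1064, 913, 481 bp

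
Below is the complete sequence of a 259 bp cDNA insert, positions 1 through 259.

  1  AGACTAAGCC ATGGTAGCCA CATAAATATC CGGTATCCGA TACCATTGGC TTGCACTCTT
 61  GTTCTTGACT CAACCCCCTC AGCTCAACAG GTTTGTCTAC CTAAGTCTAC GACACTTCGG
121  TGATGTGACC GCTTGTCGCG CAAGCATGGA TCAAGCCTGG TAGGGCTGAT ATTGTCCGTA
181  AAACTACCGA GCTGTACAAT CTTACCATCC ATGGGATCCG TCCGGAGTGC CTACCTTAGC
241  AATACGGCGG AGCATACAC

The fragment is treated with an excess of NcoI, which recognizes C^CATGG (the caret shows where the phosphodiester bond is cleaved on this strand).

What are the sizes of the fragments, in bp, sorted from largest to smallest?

NcoI sites (CCATGG) start at positions 9, 209.
NcoI cuts after the first base of each site, so after positions 9, 209.
Linear molecule, 2 cuts → 3 fragments:
  1–9 → 9 bp
  10–209 → 200 bp
  210–259 → 50 bp
Sorted largest to smallest: 200, 50, 9 bp.

200, 50, 9 bp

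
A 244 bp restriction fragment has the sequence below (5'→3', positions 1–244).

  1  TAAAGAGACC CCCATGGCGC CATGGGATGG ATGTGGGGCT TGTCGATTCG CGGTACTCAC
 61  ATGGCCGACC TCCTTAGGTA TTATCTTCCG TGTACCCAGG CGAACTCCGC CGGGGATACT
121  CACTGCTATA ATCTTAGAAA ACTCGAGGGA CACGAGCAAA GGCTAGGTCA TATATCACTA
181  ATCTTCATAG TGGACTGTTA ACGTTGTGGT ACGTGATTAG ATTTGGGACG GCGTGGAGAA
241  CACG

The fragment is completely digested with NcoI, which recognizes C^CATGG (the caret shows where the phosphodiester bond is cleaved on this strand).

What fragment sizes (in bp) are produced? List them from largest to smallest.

224, 12, 8 bp

NcoI sites (CCATGG) start at positions 12, 20.
NcoI cuts after the first base of each site, so after positions 12, 20.
Linear molecule, 2 cuts → 3 fragments:
  1–12 → 12 bp
  13–20 → 8 bp
  21–244 → 224 bp
Sorted largest to smallest: 224, 12, 8 bp.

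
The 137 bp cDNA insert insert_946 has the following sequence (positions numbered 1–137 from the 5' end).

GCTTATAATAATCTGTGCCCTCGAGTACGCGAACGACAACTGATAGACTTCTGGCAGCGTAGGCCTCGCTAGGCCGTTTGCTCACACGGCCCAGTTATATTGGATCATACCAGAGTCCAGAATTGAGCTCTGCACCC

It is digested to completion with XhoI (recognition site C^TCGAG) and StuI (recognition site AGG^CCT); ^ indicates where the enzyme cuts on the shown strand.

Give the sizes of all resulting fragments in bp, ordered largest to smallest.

The XhoI site (CTCGAG) starts at position 20.
XhoI cuts after the first base of each site, so after position 20.
The StuI site (AGGCCT) starts at position 61.
StuI cuts after base 3 of each site, so after position 63.
Combined cut positions: 20, 63.
Linear molecule, 2 cuts → 3 fragments:
  1–20 → 20 bp
  21–63 → 43 bp
  64–137 → 74 bp
Sorted largest to smallest: 74, 43, 20 bp.

74, 43, 20 bp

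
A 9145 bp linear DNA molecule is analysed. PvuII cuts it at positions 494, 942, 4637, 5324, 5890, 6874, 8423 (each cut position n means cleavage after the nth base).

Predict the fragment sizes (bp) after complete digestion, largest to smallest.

Linear molecule, 7 cuts → 8 fragments:
  494 − 0 = 494 bp
  942 − 494 = 448 bp
  4637 − 942 = 3695 bp
  5324 − 4637 = 687 bp
  5890 − 5324 = 566 bp
  6874 − 5890 = 984 bp
  8423 − 6874 = 1549 bp
  9145 − 8423 = 722 bp
Sorted largest to smallest: 3695, 1549, 984, 722, 687, 566, 494, 448 bp.

3695, 1549, 984, 722, 687, 566, 494, 448 bp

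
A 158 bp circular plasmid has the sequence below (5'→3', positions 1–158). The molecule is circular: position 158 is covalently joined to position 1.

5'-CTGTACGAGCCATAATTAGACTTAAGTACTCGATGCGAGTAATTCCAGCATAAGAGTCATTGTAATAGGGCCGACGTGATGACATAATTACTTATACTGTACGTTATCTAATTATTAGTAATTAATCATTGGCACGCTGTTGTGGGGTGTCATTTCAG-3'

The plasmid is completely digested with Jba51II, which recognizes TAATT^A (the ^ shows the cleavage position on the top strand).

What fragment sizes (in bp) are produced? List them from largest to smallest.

Jba51II sites (TAATTA) start at positions 13, 85, 109, 119.
Jba51II cuts after base 5 of each site (before the last base), so after positions 17, 89, 113, 123.
Circular molecule, 4 cuts → 4 fragments:
  18–89 → 72 bp
  90–113 → 24 bp
  114–123 → 10 bp
  124–158 then 1–17 → 35 + 17 = 52 bp
Sorted largest to smallest: 72, 52, 24, 10 bp.

72, 52, 24, 10 bp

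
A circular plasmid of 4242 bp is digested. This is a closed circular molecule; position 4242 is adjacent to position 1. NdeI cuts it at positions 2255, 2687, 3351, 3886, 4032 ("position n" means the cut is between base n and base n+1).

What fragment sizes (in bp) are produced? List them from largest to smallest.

2465, 664, 535, 432, 146 bp

Circular molecule, 5 cuts → 5 fragments:
  2687 − 2255 = 432 bp
  3351 − 2687 = 664 bp
  3886 − 3351 = 535 bp
  4032 − 3886 = 146 bp
  wrap: 4242 − 4032 + 2255 = 2465 bp
Sorted largest to smallest: 2465, 664, 535, 432, 146 bp.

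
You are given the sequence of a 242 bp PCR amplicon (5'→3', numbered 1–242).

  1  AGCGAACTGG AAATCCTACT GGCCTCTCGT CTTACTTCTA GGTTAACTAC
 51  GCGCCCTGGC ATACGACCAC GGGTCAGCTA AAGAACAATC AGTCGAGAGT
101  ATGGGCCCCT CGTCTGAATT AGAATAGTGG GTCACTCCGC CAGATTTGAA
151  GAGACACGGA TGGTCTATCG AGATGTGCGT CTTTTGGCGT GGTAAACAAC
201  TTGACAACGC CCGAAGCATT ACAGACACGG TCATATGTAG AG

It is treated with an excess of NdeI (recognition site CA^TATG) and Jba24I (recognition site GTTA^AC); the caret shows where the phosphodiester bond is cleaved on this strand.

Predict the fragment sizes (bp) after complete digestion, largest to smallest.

188, 45, 9 bp

The NdeI site (CATATG) starts at position 232.
NdeI cuts after base 2 of each site, so after position 233.
The Jba24I site (GTTAAC) starts at position 42.
Jba24I cuts after base 4 of each site, so after position 45.
Combined cut positions: 45, 233.
Linear molecule, 2 cuts → 3 fragments:
  1–45 → 45 bp
  46–233 → 188 bp
  234–242 → 9 bp
Sorted largest to smallest: 188, 45, 9 bp.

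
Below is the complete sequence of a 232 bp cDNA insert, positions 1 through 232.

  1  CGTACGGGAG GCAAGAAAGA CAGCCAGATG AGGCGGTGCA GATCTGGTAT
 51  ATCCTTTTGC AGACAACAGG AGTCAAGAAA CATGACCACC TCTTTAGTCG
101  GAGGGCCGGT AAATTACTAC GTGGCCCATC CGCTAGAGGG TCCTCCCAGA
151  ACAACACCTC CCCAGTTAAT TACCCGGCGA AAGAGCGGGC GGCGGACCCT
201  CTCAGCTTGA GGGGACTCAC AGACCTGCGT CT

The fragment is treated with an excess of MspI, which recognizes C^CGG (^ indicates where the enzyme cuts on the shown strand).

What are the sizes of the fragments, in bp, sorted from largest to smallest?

MspI sites (CCGG) start at positions 106, 174.
MspI cuts after the first base of each site, so after positions 106, 174.
Linear molecule, 2 cuts → 3 fragments:
  1–106 → 106 bp
  107–174 → 68 bp
  175–232 → 58 bp
Sorted largest to smallest: 106, 68, 58 bp.

106, 68, 58 bp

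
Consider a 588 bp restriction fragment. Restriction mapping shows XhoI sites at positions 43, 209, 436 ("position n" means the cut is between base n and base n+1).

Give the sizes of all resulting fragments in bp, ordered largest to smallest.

Linear molecule, 3 cuts → 4 fragments:
  43 − 0 = 43 bp
  209 − 43 = 166 bp
  436 − 209 = 227 bp
  588 − 436 = 152 bp
Sorted largest to smallest: 227, 166, 152, 43 bp.

227, 166, 152, 43 bp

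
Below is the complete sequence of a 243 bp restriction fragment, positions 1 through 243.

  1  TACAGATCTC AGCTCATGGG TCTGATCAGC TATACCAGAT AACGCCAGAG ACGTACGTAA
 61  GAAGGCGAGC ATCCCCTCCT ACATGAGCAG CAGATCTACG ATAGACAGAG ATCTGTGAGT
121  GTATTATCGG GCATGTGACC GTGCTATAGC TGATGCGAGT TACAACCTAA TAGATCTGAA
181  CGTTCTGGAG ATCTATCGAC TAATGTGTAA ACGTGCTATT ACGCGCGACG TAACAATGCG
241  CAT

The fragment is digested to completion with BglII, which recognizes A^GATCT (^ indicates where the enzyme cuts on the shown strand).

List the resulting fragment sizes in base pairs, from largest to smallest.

88, 63, 54, 17, 17, 4 bp

BglII sites (AGATCT) start at positions 4, 92, 109, 172, 189.
BglII cuts after the first base of each site, so after positions 4, 92, 109, 172, 189.
Linear molecule, 5 cuts → 6 fragments:
  1–4 → 4 bp
  5–92 → 88 bp
  93–109 → 17 bp
  110–172 → 63 bp
  173–189 → 17 bp
  190–243 → 54 bp
Sorted largest to smallest: 88, 63, 54, 17, 17, 4 bp.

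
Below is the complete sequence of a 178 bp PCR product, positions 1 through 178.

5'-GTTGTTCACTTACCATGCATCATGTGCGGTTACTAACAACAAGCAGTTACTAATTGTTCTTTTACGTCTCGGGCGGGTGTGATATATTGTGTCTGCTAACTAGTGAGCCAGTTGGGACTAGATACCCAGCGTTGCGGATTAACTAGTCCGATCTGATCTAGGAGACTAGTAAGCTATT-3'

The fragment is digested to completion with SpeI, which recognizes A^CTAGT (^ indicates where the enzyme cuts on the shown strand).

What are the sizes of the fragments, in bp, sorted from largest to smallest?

SpeI sites (ACTAGT) start at positions 99, 142, 165.
SpeI cuts after the first base of each site, so after positions 99, 142, 165.
Linear molecule, 3 cuts → 4 fragments:
  1–99 → 99 bp
  100–142 → 43 bp
  143–165 → 23 bp
  166–178 → 13 bp
Sorted largest to smallest: 99, 43, 23, 13 bp.

99, 43, 23, 13 bp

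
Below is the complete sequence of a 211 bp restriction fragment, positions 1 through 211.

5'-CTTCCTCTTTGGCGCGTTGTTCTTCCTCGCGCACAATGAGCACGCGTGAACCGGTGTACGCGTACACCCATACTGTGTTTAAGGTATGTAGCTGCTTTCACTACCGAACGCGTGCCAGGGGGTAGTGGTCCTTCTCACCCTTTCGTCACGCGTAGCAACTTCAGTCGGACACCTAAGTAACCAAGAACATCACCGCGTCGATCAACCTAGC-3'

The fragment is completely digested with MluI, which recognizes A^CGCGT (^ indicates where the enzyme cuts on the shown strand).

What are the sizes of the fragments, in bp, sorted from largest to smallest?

MluI sites (ACGCGT) start at positions 42, 58, 108, 148.
MluI cuts after the first base of each site, so after positions 42, 58, 108, 148.
Linear molecule, 4 cuts → 5 fragments:
  1–42 → 42 bp
  43–58 → 16 bp
  59–108 → 50 bp
  109–148 → 40 bp
  149–211 → 63 bp
Sorted largest to smallest: 63, 50, 42, 40, 16 bp.

63, 50, 42, 40, 16 bp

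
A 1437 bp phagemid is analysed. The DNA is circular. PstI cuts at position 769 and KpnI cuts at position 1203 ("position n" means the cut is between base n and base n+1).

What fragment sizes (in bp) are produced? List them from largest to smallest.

Combined cut positions (sorted): 769, 1203.
Circular molecule, 2 cuts → 2 fragments:
  1203 − 769 = 434 bp
  wrap: 1437 − 1203 + 769 = 1003 bp
Sorted largest to smallest: 1003, 434 bp.

1003, 434 bp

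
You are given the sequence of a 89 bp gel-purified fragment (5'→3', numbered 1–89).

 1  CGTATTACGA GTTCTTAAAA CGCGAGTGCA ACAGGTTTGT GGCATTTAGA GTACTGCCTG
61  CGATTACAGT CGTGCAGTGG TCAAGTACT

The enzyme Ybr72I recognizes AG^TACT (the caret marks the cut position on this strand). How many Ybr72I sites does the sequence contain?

2

AGTACT occurs starting at positions 50, 84.
Ybr72I cuts at 2 sites.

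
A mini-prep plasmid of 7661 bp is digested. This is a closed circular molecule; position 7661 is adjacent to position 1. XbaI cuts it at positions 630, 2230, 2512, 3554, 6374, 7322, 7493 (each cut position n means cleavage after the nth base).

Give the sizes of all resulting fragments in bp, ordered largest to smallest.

Circular molecule, 7 cuts → 7 fragments:
  2230 − 630 = 1600 bp
  2512 − 2230 = 282 bp
  3554 − 2512 = 1042 bp
  6374 − 3554 = 2820 bp
  7322 − 6374 = 948 bp
  7493 − 7322 = 171 bp
  wrap: 7661 − 7493 + 630 = 798 bp
Sorted largest to smallest: 2820, 1600, 1042, 948, 798, 282, 171 bp.

2820, 1600, 1042, 948, 798, 282, 171 bp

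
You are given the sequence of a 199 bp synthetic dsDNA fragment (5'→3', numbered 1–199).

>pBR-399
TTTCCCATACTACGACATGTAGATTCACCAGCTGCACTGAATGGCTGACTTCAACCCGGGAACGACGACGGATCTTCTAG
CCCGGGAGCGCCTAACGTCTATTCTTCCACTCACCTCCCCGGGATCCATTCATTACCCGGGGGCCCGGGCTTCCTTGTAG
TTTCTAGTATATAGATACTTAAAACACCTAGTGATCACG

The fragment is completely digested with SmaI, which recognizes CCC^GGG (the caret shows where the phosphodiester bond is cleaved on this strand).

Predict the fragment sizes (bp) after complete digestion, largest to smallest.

57, 53, 37, 26, 18, 8 bp

SmaI sites (CCCGGG) start at positions 55, 81, 118, 136, 144.
SmaI cuts after base 3 of each site, so after positions 57, 83, 120, 138, 146.
Linear molecule, 5 cuts → 6 fragments:
  1–57 → 57 bp
  58–83 → 26 bp
  84–120 → 37 bp
  121–138 → 18 bp
  139–146 → 8 bp
  147–199 → 53 bp
Sorted largest to smallest: 57, 53, 37, 26, 18, 8 bp.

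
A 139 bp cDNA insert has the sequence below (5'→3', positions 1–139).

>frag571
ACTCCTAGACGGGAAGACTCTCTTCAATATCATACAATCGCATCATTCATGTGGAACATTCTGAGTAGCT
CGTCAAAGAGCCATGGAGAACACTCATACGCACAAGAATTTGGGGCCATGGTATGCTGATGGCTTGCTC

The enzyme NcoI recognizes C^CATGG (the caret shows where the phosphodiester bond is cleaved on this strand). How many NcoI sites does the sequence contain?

CCATGG occurs starting at positions 81, 116.
NcoI cuts at 2 sites.

2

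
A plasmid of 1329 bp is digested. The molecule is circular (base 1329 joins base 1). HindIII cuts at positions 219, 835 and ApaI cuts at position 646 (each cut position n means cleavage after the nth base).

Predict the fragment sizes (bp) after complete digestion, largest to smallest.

713, 427, 189 bp

Combined cut positions (sorted): 219, 646, 835.
Circular molecule, 3 cuts → 3 fragments:
  646 − 219 = 427 bp
  835 − 646 = 189 bp
  wrap: 1329 − 835 + 219 = 713 bp
Sorted largest to smallest: 713, 427, 189 bp.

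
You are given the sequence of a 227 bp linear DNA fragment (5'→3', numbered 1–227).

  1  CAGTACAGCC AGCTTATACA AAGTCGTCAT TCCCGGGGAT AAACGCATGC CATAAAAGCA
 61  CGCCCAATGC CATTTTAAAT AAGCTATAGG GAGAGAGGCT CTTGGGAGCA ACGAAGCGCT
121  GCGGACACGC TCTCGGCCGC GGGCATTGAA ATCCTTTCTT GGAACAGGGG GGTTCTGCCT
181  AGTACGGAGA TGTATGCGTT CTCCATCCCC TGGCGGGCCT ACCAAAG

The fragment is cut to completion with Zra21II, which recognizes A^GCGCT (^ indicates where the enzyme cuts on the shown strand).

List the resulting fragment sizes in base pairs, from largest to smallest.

115, 112 bp

The Zra21II site (AGCGCT) starts at position 115.
Zra21II cuts after the first base of each site, so after position 115.
Linear molecule, 1 cut → 2 fragments:
  1–115 → 115 bp
  116–227 → 112 bp
Sorted largest to smallest: 115, 112 bp.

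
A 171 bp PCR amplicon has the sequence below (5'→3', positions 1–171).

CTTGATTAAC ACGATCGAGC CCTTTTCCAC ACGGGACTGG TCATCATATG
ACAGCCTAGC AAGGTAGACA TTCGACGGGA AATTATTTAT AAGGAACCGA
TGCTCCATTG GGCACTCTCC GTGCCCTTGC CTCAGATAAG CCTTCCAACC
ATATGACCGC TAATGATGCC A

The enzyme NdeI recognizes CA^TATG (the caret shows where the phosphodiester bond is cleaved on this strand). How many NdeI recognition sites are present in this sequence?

2

CATATG occurs starting at positions 45, 150.
NdeI cuts at 2 sites.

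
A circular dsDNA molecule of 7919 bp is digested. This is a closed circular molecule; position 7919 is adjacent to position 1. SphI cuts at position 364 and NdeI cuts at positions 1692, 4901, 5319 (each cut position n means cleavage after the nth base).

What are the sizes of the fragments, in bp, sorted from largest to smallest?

3209, 2964, 1328, 418 bp

Combined cut positions (sorted): 364, 1692, 4901, 5319.
Circular molecule, 4 cuts → 4 fragments:
  1692 − 364 = 1328 bp
  4901 − 1692 = 3209 bp
  5319 − 4901 = 418 bp
  wrap: 7919 − 5319 + 364 = 2964 bp
Sorted largest to smallest: 3209, 2964, 1328, 418 bp.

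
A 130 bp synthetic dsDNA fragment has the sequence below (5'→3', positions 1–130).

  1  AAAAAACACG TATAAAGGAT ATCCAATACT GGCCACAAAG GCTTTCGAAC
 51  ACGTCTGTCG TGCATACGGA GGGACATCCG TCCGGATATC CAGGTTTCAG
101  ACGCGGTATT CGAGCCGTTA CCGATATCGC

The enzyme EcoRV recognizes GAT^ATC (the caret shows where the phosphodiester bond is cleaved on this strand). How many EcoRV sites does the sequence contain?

GATATC occurs starting at positions 18, 85, 123.
EcoRV cuts at 3 sites.

3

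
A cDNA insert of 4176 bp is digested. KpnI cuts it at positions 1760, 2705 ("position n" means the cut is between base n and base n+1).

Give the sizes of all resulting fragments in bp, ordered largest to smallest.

1760, 1471, 945 bp

Linear molecule, 2 cuts → 3 fragments:
  1760 − 0 = 1760 bp
  2705 − 1760 = 945 bp
  4176 − 2705 = 1471 bp
Sorted largest to smallest: 1760, 1471, 945 bp.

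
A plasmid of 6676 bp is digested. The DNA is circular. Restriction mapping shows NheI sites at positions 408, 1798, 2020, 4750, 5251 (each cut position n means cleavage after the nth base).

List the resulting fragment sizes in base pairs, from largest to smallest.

Circular molecule, 5 cuts → 5 fragments:
  1798 − 408 = 1390 bp
  2020 − 1798 = 222 bp
  4750 − 2020 = 2730 bp
  5251 − 4750 = 501 bp
  wrap: 6676 − 5251 + 408 = 1833 bp
Sorted largest to smallest: 2730, 1833, 1390, 501, 222 bp.

2730, 1833, 1390, 501, 222 bp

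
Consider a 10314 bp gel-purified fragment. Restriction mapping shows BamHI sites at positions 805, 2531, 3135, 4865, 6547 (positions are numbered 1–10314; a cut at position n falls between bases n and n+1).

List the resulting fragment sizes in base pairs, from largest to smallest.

3767, 1730, 1726, 1682, 805, 604 bp

Linear molecule, 5 cuts → 6 fragments:
  805 − 0 = 805 bp
  2531 − 805 = 1726 bp
  3135 − 2531 = 604 bp
  4865 − 3135 = 1730 bp
  6547 − 4865 = 1682 bp
  10314 − 6547 = 3767 bp
Sorted largest to smallest: 3767, 1730, 1726, 1682, 805, 604 bp.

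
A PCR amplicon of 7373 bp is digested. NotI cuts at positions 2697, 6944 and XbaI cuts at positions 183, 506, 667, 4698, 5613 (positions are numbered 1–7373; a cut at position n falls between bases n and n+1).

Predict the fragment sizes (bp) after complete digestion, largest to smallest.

Combined cut positions (sorted): 183, 506, 667, 2697, 4698, 5613, 6944.
Linear molecule, 7 cuts → 8 fragments:
  183 − 0 = 183 bp
  506 − 183 = 323 bp
  667 − 506 = 161 bp
  2697 − 667 = 2030 bp
  4698 − 2697 = 2001 bp
  5613 − 4698 = 915 bp
  6944 − 5613 = 1331 bp
  7373 − 6944 = 429 bp
Sorted largest to smallest: 2030, 2001, 1331, 915, 429, 323, 183, 161 bp.

2030, 2001, 1331, 915, 429, 323, 183, 161 bp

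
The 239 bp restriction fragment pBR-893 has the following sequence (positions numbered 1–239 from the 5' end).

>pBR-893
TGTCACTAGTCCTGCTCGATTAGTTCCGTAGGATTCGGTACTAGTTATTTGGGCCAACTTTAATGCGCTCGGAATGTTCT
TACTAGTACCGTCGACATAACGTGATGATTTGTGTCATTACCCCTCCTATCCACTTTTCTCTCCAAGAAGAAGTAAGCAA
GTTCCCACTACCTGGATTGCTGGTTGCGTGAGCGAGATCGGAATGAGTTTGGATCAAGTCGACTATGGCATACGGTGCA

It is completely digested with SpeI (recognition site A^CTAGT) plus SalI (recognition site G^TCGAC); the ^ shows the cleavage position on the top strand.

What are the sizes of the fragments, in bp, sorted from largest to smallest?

127, 42, 35, 21, 9, 5 bp

SpeI sites (ACTAGT) start at positions 5, 40, 82.
SpeI cuts after the first base of each site, so after positions 5, 40, 82.
SalI sites (GTCGAC) start at positions 91, 218.
SalI cuts after the first base of each site, so after positions 91, 218.
Combined cut positions: 5, 40, 82, 91, 218.
Linear molecule, 5 cuts → 6 fragments:
  1–5 → 5 bp
  6–40 → 35 bp
  41–82 → 42 bp
  83–91 → 9 bp
  92–218 → 127 bp
  219–239 → 21 bp
Sorted largest to smallest: 127, 42, 35, 21, 9, 5 bp.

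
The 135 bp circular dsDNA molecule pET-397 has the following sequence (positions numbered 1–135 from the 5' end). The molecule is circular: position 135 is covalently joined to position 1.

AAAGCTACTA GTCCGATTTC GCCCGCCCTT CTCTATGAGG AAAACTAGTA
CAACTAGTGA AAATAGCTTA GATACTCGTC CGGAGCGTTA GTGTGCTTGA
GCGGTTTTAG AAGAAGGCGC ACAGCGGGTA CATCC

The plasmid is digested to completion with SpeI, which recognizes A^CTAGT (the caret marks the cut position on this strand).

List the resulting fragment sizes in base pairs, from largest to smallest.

89, 37, 9 bp

SpeI sites (ACTAGT) start at positions 7, 44, 53.
SpeI cuts after the first base of each site, so after positions 7, 44, 53.
Circular molecule, 3 cuts → 3 fragments:
  8–44 → 37 bp
  45–53 → 9 bp
  54–135 then 1–7 → 82 + 7 = 89 bp
Sorted largest to smallest: 89, 37, 9 bp.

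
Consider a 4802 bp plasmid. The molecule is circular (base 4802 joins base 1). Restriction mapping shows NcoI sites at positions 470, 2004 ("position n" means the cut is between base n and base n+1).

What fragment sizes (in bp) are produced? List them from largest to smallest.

3268, 1534 bp

Circular molecule, 2 cuts → 2 fragments:
  2004 − 470 = 1534 bp
  wrap: 4802 − 2004 + 470 = 3268 bp
Sorted largest to smallest: 3268, 1534 bp.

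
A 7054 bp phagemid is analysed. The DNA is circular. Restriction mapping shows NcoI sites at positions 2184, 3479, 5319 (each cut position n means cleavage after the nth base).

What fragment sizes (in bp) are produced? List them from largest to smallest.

3919, 1840, 1295 bp

Circular molecule, 3 cuts → 3 fragments:
  3479 − 2184 = 1295 bp
  5319 − 3479 = 1840 bp
  wrap: 7054 − 5319 + 2184 = 3919 bp
Sorted largest to smallest: 3919, 1840, 1295 bp.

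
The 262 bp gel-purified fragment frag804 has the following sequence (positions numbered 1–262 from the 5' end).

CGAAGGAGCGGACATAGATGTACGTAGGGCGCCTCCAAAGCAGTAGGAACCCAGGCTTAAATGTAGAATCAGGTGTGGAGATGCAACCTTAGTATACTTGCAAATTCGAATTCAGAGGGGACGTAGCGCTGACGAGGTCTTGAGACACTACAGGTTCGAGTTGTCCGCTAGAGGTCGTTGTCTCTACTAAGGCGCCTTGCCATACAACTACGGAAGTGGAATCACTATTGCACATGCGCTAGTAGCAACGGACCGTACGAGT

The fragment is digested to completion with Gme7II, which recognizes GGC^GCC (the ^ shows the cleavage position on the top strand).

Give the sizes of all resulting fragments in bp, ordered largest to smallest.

Gme7II sites (GGCGCC) start at positions 28, 191.
Gme7II cuts after base 3 of each site, so after positions 30, 193.
Linear molecule, 2 cuts → 3 fragments:
  1–30 → 30 bp
  31–193 → 163 bp
  194–262 → 69 bp
Sorted largest to smallest: 163, 69, 30 bp.

163, 69, 30 bp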